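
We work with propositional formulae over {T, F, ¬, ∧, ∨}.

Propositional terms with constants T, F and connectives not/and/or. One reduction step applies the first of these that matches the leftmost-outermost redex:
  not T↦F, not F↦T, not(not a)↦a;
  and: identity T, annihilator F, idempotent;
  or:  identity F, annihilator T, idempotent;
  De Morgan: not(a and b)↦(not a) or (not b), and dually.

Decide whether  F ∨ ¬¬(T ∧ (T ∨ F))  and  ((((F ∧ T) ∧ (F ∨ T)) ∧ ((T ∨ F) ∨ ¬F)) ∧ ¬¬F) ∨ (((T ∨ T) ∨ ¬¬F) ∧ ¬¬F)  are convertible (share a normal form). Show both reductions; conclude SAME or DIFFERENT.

Term A:
  start: F ∨ ¬¬(T ∧ (T ∨ F))
  →1  ¬¬(T ∧ (T ∨ F))
  →2  T ∧ (T ∨ F)
  →3  T ∨ F
  →4  T

Term B:
  start: ((((F ∧ T) ∧ (F ∨ T)) ∧ ((T ∨ F) ∨ ¬F)) ∧ ¬¬F) ∨ (((T ∨ T) ∨ ¬¬F) ∧ ¬¬F)
  →1  (((F ∧ (F ∨ T)) ∧ ((T ∨ F) ∨ ¬F)) ∧ ¬¬F) ∨ (((T ∨ T) ∨ ¬¬F) ∧ ¬¬F)
  →2  ((F ∧ ((T ∨ F) ∨ ¬F)) ∧ ¬¬F) ∨ (((T ∨ T) ∨ ¬¬F) ∧ ¬¬F)
  →3  (F ∧ ¬¬F) ∨ (((T ∨ T) ∨ ¬¬F) ∧ ¬¬F)
  →4  F ∨ (((T ∨ T) ∨ ¬¬F) ∧ ¬¬F)
  →5  ((T ∨ T) ∨ ¬¬F) ∧ ¬¬F
  →6  (T ∨ ¬¬F) ∧ ¬¬F
  →7  T ∧ ¬¬F
  →8  ¬¬F
  →9  F

Answer: DIFFERENT — A ⇓ T, B ⇓ F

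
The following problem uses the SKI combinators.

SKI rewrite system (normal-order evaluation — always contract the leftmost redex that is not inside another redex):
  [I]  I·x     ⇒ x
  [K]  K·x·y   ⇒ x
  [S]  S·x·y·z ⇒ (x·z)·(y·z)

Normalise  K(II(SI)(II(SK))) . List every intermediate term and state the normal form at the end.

  start: K(II(SI)(II(SK)))
  →1  K(I(SI)(II(SK)))
  →2  K(SI(II(SK)))
  →3  K(SI(I(SK)))
  →4  K(SI(SK))

Answer: normal form = K(SI(SK))  (in 4 steps)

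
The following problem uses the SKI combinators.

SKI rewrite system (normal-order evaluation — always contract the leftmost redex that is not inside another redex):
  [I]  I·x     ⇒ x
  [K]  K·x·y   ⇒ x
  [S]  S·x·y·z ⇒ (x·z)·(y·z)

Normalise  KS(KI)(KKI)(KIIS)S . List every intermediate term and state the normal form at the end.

Answer: normal form = S  (in 4 steps)

Derivation:
  start: KS(KI)(KKI)(KIIS)S
  step 1: S(KKI)(KIIS)S
  step 2: KKIS(KIISS)
  step 3: KS(KIISS)
  step 4: S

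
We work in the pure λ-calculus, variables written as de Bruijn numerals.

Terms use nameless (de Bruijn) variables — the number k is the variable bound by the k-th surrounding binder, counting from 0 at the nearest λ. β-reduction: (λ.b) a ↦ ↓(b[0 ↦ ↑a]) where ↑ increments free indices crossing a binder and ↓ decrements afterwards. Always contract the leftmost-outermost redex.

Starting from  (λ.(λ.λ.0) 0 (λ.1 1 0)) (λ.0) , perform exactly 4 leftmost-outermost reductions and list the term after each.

  start: (λ.(λ.λ.0) 0 (λ.1 1 0)) (λ.0)
  [1] (λ.λ.0) (λ.0) (λ.(λ.0) (λ.0) 0)
  [2] (λ.0) (λ.(λ.0) (λ.0) 0)
  [3] λ.(λ.0) (λ.0) 0
  [4] λ.(λ.0) 0

Answer: after 4 steps: λ.(λ.0) 0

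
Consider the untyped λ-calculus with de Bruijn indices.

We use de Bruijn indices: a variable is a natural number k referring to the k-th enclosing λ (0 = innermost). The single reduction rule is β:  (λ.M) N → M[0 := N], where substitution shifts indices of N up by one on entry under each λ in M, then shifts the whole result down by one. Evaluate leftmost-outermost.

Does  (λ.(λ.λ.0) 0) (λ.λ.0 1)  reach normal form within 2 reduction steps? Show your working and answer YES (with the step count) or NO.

Answer: YES — reaches normal form λ.0 in 2 ≤ 2 steps

Working:
  start: (λ.(λ.λ.0) 0) (λ.λ.0 1)
  step 1: (λ.λ.0) (λ.λ.0 1)
  step 2: λ.0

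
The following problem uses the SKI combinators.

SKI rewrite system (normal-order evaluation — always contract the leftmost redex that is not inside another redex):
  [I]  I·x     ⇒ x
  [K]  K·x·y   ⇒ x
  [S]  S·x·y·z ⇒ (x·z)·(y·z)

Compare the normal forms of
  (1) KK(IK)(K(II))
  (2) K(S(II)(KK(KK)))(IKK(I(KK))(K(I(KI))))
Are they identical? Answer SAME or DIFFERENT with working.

Answer: DIFFERENT — A ⇓ K(KI), B ⇓ SIK

Derivation:
Term A:
  start: KK(IK)(K(II))
  [1] K(K(II))
  [2] K(KI)

Term B:
  start: K(S(II)(KK(KK)))(IKK(I(KK))(K(I(KI))))
  [1] S(II)(KK(KK))
  [2] SI(KK(KK))
  [3] SIK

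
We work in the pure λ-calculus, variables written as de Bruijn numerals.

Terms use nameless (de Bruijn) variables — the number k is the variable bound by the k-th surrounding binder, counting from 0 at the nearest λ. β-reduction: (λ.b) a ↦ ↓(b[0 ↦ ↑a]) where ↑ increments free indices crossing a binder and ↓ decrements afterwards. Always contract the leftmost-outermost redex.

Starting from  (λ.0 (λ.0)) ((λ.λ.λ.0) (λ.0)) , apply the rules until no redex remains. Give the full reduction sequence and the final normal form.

  start: (λ.0 (λ.0)) ((λ.λ.λ.0) (λ.0))
  step 1: (λ.λ.λ.0) (λ.0) (λ.0)
  step 2: (λ.λ.0) (λ.0)
  step 3: λ.0

Answer: normal form = λ.0  (in 3 steps)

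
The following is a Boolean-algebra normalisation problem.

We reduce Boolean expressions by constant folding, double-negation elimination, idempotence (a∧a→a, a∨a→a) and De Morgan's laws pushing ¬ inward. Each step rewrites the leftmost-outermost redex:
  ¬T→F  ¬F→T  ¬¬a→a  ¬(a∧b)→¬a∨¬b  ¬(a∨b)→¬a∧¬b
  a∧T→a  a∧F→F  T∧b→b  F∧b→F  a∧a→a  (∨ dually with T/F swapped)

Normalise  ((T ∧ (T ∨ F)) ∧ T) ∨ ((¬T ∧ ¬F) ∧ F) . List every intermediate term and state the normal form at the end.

Answer: normal form = T  (in 4 steps)

Reduction:
  start: ((T ∧ (T ∨ F)) ∧ T) ∨ ((¬T ∧ ¬F) ∧ F)
  [1] (T ∧ (T ∨ F)) ∨ ((¬T ∧ ¬F) ∧ F)
  [2] (T ∨ F) ∨ ((¬T ∧ ¬F) ∧ F)
  [3] T ∨ ((¬T ∧ ¬F) ∧ F)
  [4] T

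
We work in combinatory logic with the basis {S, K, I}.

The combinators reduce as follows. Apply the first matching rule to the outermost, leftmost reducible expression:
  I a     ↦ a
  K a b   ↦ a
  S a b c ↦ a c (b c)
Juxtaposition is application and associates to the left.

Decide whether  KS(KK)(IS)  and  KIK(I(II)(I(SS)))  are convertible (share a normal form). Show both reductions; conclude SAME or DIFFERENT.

Term A:
  start: KS(KK)(IS)
  →1  S(IS)
  →2  SS

Term B:
  start: KIK(I(II)(I(SS)))
  →1  I(I(II)(I(SS)))
  →2  I(II)(I(SS))
  →3  II(I(SS))
  →4  I(I(SS))
  →5  I(SS)
  →6  SS

Answer: SAME — A ⇓ SS, B ⇓ SS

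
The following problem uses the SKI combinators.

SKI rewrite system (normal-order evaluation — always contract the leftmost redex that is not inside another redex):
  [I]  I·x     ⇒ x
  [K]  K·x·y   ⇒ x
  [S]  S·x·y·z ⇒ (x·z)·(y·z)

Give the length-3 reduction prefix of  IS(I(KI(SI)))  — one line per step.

Answer: after 3 steps: SI

Working:
  start: IS(I(KI(SI)))
  →1  S(I(KI(SI)))
  →2  S(KI(SI))
  →3  SI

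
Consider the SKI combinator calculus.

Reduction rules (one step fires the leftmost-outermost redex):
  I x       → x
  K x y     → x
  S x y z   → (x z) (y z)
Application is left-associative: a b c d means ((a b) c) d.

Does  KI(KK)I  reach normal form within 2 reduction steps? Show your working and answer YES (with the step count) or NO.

Answer: YES — reaches normal form I in 2 ≤ 2 steps

Reduction:
  start: KI(KK)I
  →1  II
  →2  I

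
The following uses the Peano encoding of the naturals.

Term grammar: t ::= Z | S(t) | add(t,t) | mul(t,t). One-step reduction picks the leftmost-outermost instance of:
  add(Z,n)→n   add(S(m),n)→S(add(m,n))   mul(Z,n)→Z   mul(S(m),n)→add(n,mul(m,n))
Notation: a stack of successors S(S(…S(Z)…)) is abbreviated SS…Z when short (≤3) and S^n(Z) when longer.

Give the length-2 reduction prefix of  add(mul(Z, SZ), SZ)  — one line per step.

Answer: after 2 steps: SZ

Working:
  start: add(mul(Z, SZ), SZ)
  [1] add(Z, SZ)
  [2] SZ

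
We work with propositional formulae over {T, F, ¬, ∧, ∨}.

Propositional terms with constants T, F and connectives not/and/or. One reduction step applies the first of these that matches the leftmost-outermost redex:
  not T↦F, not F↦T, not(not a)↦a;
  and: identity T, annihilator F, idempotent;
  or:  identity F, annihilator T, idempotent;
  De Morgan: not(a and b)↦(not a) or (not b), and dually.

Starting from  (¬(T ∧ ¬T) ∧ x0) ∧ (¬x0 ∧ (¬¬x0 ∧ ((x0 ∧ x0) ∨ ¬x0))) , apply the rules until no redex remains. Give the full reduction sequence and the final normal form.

Answer: normal form = x0 ∧ (¬x0 ∧ (x0 ∧ (x0 ∨ ¬x0)))  (in 7 steps)

Working:
  start: (¬(T ∧ ¬T) ∧ x0) ∧ (¬x0 ∧ (¬¬x0 ∧ ((x0 ∧ x0) ∨ ¬x0)))
  step 1: ((¬T ∨ ¬¬T) ∧ x0) ∧ (¬x0 ∧ (¬¬x0 ∧ ((x0 ∧ x0) ∨ ¬x0)))
  step 2: ((F ∨ ¬¬T) ∧ x0) ∧ (¬x0 ∧ (¬¬x0 ∧ ((x0 ∧ x0) ∨ ¬x0)))
  step 3: (¬¬T ∧ x0) ∧ (¬x0 ∧ (¬¬x0 ∧ ((x0 ∧ x0) ∨ ¬x0)))
  step 4: (T ∧ x0) ∧ (¬x0 ∧ (¬¬x0 ∧ ((x0 ∧ x0) ∨ ¬x0)))
  step 5: x0 ∧ (¬x0 ∧ (¬¬x0 ∧ ((x0 ∧ x0) ∨ ¬x0)))
  step 6: x0 ∧ (¬x0 ∧ (x0 ∧ ((x0 ∧ x0) ∨ ¬x0)))
  step 7: x0 ∧ (¬x0 ∧ (x0 ∧ (x0 ∨ ¬x0)))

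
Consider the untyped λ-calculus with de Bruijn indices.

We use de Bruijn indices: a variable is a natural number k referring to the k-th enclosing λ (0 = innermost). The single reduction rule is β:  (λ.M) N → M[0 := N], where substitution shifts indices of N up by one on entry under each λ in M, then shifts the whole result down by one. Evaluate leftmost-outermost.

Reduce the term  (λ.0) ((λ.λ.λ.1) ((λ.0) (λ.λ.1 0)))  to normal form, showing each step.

  start: (λ.0) ((λ.λ.λ.1) ((λ.0) (λ.λ.1 0)))
  [1] (λ.λ.λ.1) ((λ.0) (λ.λ.1 0))
  [2] λ.λ.1

Answer: normal form = λ.λ.1  (in 2 steps)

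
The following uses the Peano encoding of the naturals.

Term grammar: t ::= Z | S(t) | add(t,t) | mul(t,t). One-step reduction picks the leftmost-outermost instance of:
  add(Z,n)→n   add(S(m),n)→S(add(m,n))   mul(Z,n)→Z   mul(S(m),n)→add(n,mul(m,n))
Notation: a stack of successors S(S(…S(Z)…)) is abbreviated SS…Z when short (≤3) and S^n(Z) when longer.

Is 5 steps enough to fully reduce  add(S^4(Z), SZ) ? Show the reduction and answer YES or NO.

Answer: YES — reaches normal form S^5(Z) in 5 ≤ 5 steps

Working:
  start: add(S^4(Z), SZ)
  step 1: S(add(SSSZ, SZ))
  step 2: S(S(add(SSZ, SZ)))
  step 3: S(S(S(add(SZ, SZ))))
  step 4: S(S(S(S(add(Z, SZ)))))
  step 5: S^5(Z)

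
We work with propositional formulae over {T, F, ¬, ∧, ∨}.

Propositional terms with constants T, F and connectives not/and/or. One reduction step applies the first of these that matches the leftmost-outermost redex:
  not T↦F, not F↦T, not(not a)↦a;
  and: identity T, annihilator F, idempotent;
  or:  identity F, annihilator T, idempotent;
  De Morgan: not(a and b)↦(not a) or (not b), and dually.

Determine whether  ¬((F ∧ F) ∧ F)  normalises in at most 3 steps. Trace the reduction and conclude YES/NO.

Answer: NO — after 3 steps the term is ¬F ∨ ¬F, not yet normal

Reduction:
  start: ¬((F ∧ F) ∧ F)
  [1] ¬(F ∧ F) ∨ ¬F
  [2] (¬F ∨ ¬F) ∨ ¬F
  [3] ¬F ∨ ¬F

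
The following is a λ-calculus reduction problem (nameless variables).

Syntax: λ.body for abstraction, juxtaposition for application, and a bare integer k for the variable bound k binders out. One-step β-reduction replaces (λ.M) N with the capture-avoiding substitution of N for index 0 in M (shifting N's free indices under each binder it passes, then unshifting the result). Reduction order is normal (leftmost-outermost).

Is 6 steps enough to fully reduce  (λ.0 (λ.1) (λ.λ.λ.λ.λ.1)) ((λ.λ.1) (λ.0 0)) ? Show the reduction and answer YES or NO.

  start: (λ.0 (λ.1) (λ.λ.λ.λ.λ.1)) ((λ.λ.1) (λ.0 0))
  step 1: (λ.λ.1) (λ.0 0) (λ.(λ.λ.1) (λ.0 0)) (λ.λ.λ.λ.λ.1)
  step 2: (λ.λ.0 0) (λ.(λ.λ.1) (λ.0 0)) (λ.λ.λ.λ.λ.1)
  step 3: (λ.0 0) (λ.λ.λ.λ.λ.1)
  step 4: (λ.λ.λ.λ.λ.1) (λ.λ.λ.λ.λ.1)
  step 5: λ.λ.λ.λ.1

Answer: YES — reaches normal form λ.λ.λ.λ.1 in 5 ≤ 6 steps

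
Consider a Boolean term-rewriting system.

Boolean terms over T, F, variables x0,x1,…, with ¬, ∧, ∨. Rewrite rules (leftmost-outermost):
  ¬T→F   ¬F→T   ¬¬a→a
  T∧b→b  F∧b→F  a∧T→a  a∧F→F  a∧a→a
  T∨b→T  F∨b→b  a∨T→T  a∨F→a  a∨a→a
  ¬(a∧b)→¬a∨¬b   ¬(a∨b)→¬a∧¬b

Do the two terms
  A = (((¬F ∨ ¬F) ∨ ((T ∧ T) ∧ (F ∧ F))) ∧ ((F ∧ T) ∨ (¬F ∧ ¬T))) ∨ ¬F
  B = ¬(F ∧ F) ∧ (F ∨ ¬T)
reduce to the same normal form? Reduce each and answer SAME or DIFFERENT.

Term A:
  start: (((¬F ∨ ¬F) ∨ ((T ∧ T) ∧ (F ∧ F))) ∧ ((F ∧ T) ∨ (¬F ∧ ¬T))) ∨ ¬F
  step 1: ((¬F ∨ ((T ∧ T) ∧ (F ∧ F))) ∧ ((F ∧ T) ∨ (¬F ∧ ¬T))) ∨ ¬F
  step 2: ((T ∨ ((T ∧ T) ∧ (F ∧ F))) ∧ ((F ∧ T) ∨ (¬F ∧ ¬T))) ∨ ¬F
  step 3: (T ∧ ((F ∧ T) ∨ (¬F ∧ ¬T))) ∨ ¬F
  step 4: ((F ∧ T) ∨ (¬F ∧ ¬T)) ∨ ¬F
  step 5: (F ∨ (¬F ∧ ¬T)) ∨ ¬F
  step 6: (¬F ∧ ¬T) ∨ ¬F
  step 7: (T ∧ ¬T) ∨ ¬F
  step 8: ¬T ∨ ¬F
  step 9: F ∨ ¬F
  step 10: ¬F
  step 11: T

Term B:
  start: ¬(F ∧ F) ∧ (F ∨ ¬T)
  step 1: (¬F ∨ ¬F) ∧ (F ∨ ¬T)
  step 2: ¬F ∧ (F ∨ ¬T)
  step 3: T ∧ (F ∨ ¬T)
  step 4: F ∨ ¬T
  step 5: ¬T
  step 6: F

Answer: DIFFERENT — A ⇓ T, B ⇓ F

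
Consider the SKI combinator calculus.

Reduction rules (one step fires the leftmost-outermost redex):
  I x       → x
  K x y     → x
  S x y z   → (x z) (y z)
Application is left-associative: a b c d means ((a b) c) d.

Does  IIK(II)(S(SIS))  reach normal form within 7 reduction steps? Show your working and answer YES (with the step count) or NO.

  start: IIK(II)(S(SIS))
  [1] IK(II)(S(SIS))
  [2] K(II)(S(SIS))
  [3] II
  [4] I

Answer: YES — reaches normal form I in 4 ≤ 7 steps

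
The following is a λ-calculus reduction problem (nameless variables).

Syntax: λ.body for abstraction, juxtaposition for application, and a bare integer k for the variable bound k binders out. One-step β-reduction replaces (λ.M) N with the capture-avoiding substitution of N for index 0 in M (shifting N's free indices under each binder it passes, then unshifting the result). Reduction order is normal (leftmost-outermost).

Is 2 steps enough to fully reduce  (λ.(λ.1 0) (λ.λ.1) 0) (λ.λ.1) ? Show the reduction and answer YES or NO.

Answer: NO — after 2 steps the term is (λ.λ.1) (λ.λ.1) (λ.λ.1), not yet normal

Working:
  start: (λ.(λ.1 0) (λ.λ.1) 0) (λ.λ.1)
  [1] (λ.(λ.λ.1) 0) (λ.λ.1) (λ.λ.1)
  [2] (λ.λ.1) (λ.λ.1) (λ.λ.1)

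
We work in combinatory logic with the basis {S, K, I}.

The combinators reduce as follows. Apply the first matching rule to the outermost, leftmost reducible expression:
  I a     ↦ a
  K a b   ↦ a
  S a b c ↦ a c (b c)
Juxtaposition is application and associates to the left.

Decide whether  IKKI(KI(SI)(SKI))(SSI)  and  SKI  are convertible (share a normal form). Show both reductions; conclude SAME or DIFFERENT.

Term A:
  start: IKKI(KI(SI)(SKI))(SSI)
  step 1: KKI(KI(SI)(SKI))(SSI)
  step 2: K(KI(SI)(SKI))(SSI)
  step 3: KI(SI)(SKI)
  step 4: I(SKI)
  step 5: SKI

Term B:
  start: SKI

Answer: SAME — A ⇓ SKI, B ⇓ SKI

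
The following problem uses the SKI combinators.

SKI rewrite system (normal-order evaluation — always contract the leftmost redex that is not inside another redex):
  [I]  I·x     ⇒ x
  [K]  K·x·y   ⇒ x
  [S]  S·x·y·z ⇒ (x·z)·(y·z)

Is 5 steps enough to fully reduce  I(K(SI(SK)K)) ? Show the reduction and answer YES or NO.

  start: I(K(SI(SK)K))
  step 1: K(SI(SK)K)
  step 2: K(IK(SKK))
  step 3: K(K(SKK))

Answer: YES — reaches normal form K(K(SKK)) in 3 ≤ 5 steps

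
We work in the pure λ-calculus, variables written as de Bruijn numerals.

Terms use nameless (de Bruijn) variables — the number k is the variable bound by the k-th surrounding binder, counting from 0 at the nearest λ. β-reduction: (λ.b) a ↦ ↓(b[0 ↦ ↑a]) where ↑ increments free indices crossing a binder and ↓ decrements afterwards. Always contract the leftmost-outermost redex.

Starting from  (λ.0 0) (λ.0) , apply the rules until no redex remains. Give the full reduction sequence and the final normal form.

Answer: normal form = λ.0  (in 2 steps)

Working:
  start: (λ.0 0) (λ.0)
  step 1: (λ.0) (λ.0)
  step 2: λ.0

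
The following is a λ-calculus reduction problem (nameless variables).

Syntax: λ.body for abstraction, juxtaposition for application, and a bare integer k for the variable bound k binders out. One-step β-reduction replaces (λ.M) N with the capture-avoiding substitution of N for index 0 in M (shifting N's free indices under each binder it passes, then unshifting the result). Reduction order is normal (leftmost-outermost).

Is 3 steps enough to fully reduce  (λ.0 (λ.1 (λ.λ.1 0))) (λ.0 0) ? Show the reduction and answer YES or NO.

  start: (λ.0 (λ.1 (λ.λ.1 0))) (λ.0 0)
  step 1: (λ.0 0) (λ.(λ.0 0) (λ.λ.1 0))
  step 2: (λ.(λ.0 0) (λ.λ.1 0)) (λ.(λ.0 0) (λ.λ.1 0))
  step 3: (λ.0 0) (λ.λ.1 0)

Answer: NO — after 3 steps the term is (λ.0 0) (λ.λ.1 0), not yet normal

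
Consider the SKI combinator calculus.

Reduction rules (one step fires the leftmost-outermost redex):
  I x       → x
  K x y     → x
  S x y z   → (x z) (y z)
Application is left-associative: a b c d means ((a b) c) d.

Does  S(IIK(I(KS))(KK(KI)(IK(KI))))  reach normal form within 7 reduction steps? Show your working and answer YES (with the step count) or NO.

  start: S(IIK(I(KS))(KK(KI)(IK(KI))))
  step 1: S(IK(I(KS))(KK(KI)(IK(KI))))
  step 2: S(K(I(KS))(KK(KI)(IK(KI))))
  step 3: S(I(KS))
  step 4: S(KS)

Answer: YES — reaches normal form S(KS) in 4 ≤ 7 steps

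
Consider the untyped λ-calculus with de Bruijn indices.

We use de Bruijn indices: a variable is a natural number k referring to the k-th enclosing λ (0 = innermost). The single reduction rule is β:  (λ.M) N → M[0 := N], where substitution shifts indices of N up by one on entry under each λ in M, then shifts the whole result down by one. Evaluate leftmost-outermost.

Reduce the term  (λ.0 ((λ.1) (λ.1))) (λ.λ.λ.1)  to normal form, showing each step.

Answer: normal form = λ.λ.1  (in 2 steps)

Working:
  start: (λ.0 ((λ.1) (λ.1))) (λ.λ.λ.1)
  →1  (λ.λ.λ.1) ((λ.λ.λ.λ.1) (λ.λ.λ.λ.1))
  →2  λ.λ.1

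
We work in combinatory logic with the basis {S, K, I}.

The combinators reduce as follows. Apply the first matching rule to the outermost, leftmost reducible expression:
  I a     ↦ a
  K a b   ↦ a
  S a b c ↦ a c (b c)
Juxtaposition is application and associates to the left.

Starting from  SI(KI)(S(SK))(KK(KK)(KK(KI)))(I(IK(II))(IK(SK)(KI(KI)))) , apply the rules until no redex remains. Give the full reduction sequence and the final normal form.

Answer: normal form = K  (in 10 steps)

Derivation:
  start: SI(KI)(S(SK))(KK(KK)(KK(KI)))(I(IK(II))(IK(SK)(KI(KI))))
  [1] I(S(SK))(KI(S(SK)))(KK(KK)(KK(KI)))(I(IK(II))(IK(SK)(KI(KI))))
  [2] S(SK)(KI(S(SK)))(KK(KK)(KK(KI)))(I(IK(II))(IK(SK)(KI(KI))))
  [3] SK(KK(KK)(KK(KI)))(KI(S(SK))(KK(KK)(KK(KI))))(I(IK(II))(IK(SK)(KI(KI))))
  [4] K(KI(S(SK))(KK(KK)(KK(KI))))(KK(KK)(KK(KI))(KI(S(SK))(KK(KK)(KK(KI)))))(I(IK(II))(IK(SK)(KI(KI))))
  [5] KI(S(SK))(KK(KK)(KK(KI)))(I(IK(II))(IK(SK)(KI(KI))))
  [6] I(KK(KK)(KK(KI)))(I(IK(II))(IK(SK)(KI(KI))))
  [7] KK(KK)(KK(KI))(I(IK(II))(IK(SK)(KI(KI))))
  [8] K(KK(KI))(I(IK(II))(IK(SK)(KI(KI))))
  [9] KK(KI)
  [10] K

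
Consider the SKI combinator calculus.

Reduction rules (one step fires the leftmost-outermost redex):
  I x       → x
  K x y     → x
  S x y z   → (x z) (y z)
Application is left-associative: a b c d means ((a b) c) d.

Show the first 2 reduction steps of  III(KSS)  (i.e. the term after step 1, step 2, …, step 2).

  start: III(KSS)
  step 1: II(KSS)
  step 2: I(KSS)

Answer: after 2 steps: I(KSS)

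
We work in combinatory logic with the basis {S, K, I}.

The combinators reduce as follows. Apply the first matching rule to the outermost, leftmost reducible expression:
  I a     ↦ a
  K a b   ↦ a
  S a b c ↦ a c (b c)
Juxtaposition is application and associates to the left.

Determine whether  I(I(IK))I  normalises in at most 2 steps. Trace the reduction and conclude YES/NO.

Answer: NO — after 2 steps the term is IKI, not yet normal

Working:
  start: I(I(IK))I
  →1  I(IK)I
  →2  IKI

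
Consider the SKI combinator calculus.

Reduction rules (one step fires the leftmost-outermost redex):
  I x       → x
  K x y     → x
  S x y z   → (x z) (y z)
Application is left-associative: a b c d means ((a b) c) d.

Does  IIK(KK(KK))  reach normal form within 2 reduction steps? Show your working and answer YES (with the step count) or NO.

Answer: NO — after 2 steps the term is K(KK(KK)), not yet normal

Reduction:
  start: IIK(KK(KK))
  step 1: IK(KK(KK))
  step 2: K(KK(KK))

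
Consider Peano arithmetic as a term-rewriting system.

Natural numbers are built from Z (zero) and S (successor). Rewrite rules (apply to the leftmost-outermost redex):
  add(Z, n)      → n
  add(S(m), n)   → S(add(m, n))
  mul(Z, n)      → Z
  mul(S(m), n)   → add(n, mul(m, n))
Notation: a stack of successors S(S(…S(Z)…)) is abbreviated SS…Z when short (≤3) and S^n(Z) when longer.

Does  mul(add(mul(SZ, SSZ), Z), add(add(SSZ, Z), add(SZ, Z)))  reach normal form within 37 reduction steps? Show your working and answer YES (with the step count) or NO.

Answer: YES — reaches normal form S^6(Z) in 35 ≤ 37 steps

Reduction:
  start: mul(add(mul(SZ, SSZ), Z), add(add(SSZ, Z), add(SZ, Z)))
  step 1: mul(add(add(SSZ, mul(Z, SSZ)), Z), add(add(SSZ, Z), add(SZ, Z)))
  step 2: mul(add(S(add(SZ, mul(Z, SSZ))), Z), add(add(SSZ, Z), add(SZ, Z)))
  step 3: mul(S(add(add(SZ, mul(Z, SSZ)), Z)), add(add(SSZ, Z), add(SZ, Z)))
  step 4: add(add(add(SSZ, Z), add(SZ, Z)), mul(add(add(SZ, mul(Z, SSZ)), Z), add(add(SSZ, Z), add(SZ, Z))))
  step 5: add(add(S(add(SZ, Z)), add(SZ, Z)), mul(add(add(SZ, mul(Z, SSZ)), Z), add(add(SSZ, Z), add(SZ, Z))))
  step 6: add(S(add(add(SZ, Z), add(SZ, Z))), mul(add(add(SZ, mul(Z, SSZ)), Z), add(add(SSZ, Z), add(SZ, Z))))
  step 7: S(add(add(add(SZ, Z), add(SZ, Z)), mul(add(add(SZ, mul(Z, SSZ)), Z), add(add(SSZ, Z), add(SZ, Z)))))
  step 8: S(add(add(S(add(Z, Z)), add(SZ, Z)), mul(add(add(SZ, mul(Z, SSZ)), Z), add(add(SSZ, Z), add(SZ, Z)))))
  step 9: S(add(S(add(add(Z, Z), add(SZ, Z))), mul(add(add(SZ, mul(Z, SSZ)), Z), add(add(SSZ, Z), add(SZ, Z)))))
  step 10: S(S(add(add(add(Z, Z), add(SZ, Z)), mul(add(add(SZ, mul(Z, SSZ)), Z), add(add(SSZ, Z), add(SZ, Z))))))
  step 11: S(S(add(add(Z, add(SZ, Z)), mul(add(add(SZ, mul(Z, SSZ)), Z), add(add(SSZ, Z), add(SZ, Z))))))
  step 12: S(S(add(add(SZ, Z), mul(add(add(SZ, mul(Z, SSZ)), Z), add(add(SSZ, Z), add(SZ, Z))))))
  step 13: S(S(add(S(add(Z, Z)), mul(add(add(SZ, mul(Z, SSZ)), Z), add(add(SSZ, Z), add(SZ, Z))))))
  step 14: S(S(S(add(add(Z, Z), mul(add(add(SZ, mul(Z, SSZ)), Z), add(add(SSZ, Z), add(SZ, Z)))))))
  step 15: S(S(S(add(Z, mul(add(add(SZ, mul(Z, SSZ)), Z), add(add(SSZ, Z), add(SZ, Z)))))))
  step 16: S(S(S(mul(add(add(SZ, mul(Z, SSZ)), Z), add(add(SSZ, Z), add(SZ, Z))))))
  step 17: S(S(S(mul(add(S(add(Z, mul(Z, SSZ))), Z), add(add(SSZ, Z), add(SZ, Z))))))
  step 18: S(S(S(mul(S(add(add(Z, mul(Z, SSZ)), Z)), add(add(SSZ, Z), add(SZ, Z))))))
  step 19: S(S(S(add(add(add(SSZ, Z), add(SZ, Z)), mul(add(add(Z, mul(Z, SSZ)), Z), add(add(SSZ, Z), add(SZ, Z)))))))
  step 20: S(S(S(add(add(S(add(SZ, Z)), add(SZ, Z)), mul(add(add(Z, mul(Z, SSZ)), Z), add(add(SSZ, Z), add(SZ, Z)))))))
  step 21: S(S(S(add(S(add(add(SZ, Z), add(SZ, Z))), mul(add(add(Z, mul(Z, SSZ)), Z), add(add(SSZ, Z), add(SZ, Z)))))))
  step 22: S(S(S(S(add(add(add(SZ, Z), add(SZ, Z)), mul(add(add(Z, mul(Z, SSZ)), Z), add(add(SSZ, Z), add(SZ, Z))))))))
  step 23: S(S(S(S(add(add(S(add(Z, Z)), add(SZ, Z)), mul(add(add(Z, mul(Z, SSZ)), Z), add(add(SSZ, Z), add(SZ, Z))))))))
  step 24: S(S(S(S(add(S(add(add(Z, Z), add(SZ, Z))), mul(add(add(Z, mul(Z, SSZ)), Z), add(add(SSZ, Z), add(SZ, Z))))))))
  step 25: S(S(S(S(S(add(add(add(Z, Z), add(SZ, Z)), mul(add(add(Z, mul(Z, SSZ)), Z), add(add(SSZ, Z), add(SZ, Z)))))))))
  step 26: S(S(S(S(S(add(add(Z, add(SZ, Z)), mul(add(add(Z, mul(Z, SSZ)), Z), add(add(SSZ, Z), add(SZ, Z)))))))))
  step 27: S(S(S(S(S(add(add(SZ, Z), mul(add(add(Z, mul(Z, SSZ)), Z), add(add(SSZ, Z), add(SZ, Z)))))))))
  step 28: S(S(S(S(S(add(S(add(Z, Z)), mul(add(add(Z, mul(Z, SSZ)), Z), add(add(SSZ, Z), add(SZ, Z)))))))))
  step 29: S(S(S(S(S(S(add(add(Z, Z), mul(add(add(Z, mul(Z, SSZ)), Z), add(add(SSZ, Z), add(SZ, Z))))))))))
  step 30: S(S(S(S(S(S(add(Z, mul(add(add(Z, mul(Z, SSZ)), Z), add(add(SSZ, Z), add(SZ, Z))))))))))
  step 31: S(S(S(S(S(S(mul(add(add(Z, mul(Z, SSZ)), Z), add(add(SSZ, Z), add(SZ, Z)))))))))
  step 32: S(S(S(S(S(S(mul(add(mul(Z, SSZ), Z), add(add(SSZ, Z), add(SZ, Z)))))))))
  step 33: S(S(S(S(S(S(mul(add(Z, Z), add(add(SSZ, Z), add(SZ, Z)))))))))
  step 34: S(S(S(S(S(S(mul(Z, add(add(SSZ, Z), add(SZ, Z)))))))))
  step 35: S^6(Z)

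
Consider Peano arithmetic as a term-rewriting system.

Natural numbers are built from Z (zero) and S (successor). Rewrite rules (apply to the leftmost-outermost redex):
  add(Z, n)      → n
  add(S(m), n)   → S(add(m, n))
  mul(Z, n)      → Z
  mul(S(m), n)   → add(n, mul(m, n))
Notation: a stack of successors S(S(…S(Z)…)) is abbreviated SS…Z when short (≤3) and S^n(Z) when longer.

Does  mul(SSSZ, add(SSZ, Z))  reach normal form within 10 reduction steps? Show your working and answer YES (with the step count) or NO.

Answer: NO — after 10 steps the term is S(S(S(add(add(SZ, Z), mul(SZ, add(SSZ, Z)))))), not yet normal

Working:
  start: mul(SSSZ, add(SSZ, Z))
  [1] add(add(SSZ, Z), mul(SSZ, add(SSZ, Z)))
  [2] add(S(add(SZ, Z)), mul(SSZ, add(SSZ, Z)))
  [3] S(add(add(SZ, Z), mul(SSZ, add(SSZ, Z))))
  [4] S(add(S(add(Z, Z)), mul(SSZ, add(SSZ, Z))))
  [5] S(S(add(add(Z, Z), mul(SSZ, add(SSZ, Z)))))
  [6] S(S(add(Z, mul(SSZ, add(SSZ, Z)))))
  [7] S(S(mul(SSZ, add(SSZ, Z))))
  [8] S(S(add(add(SSZ, Z), mul(SZ, add(SSZ, Z)))))
  [9] S(S(add(S(add(SZ, Z)), mul(SZ, add(SSZ, Z)))))
  [10] S(S(S(add(add(SZ, Z), mul(SZ, add(SSZ, Z))))))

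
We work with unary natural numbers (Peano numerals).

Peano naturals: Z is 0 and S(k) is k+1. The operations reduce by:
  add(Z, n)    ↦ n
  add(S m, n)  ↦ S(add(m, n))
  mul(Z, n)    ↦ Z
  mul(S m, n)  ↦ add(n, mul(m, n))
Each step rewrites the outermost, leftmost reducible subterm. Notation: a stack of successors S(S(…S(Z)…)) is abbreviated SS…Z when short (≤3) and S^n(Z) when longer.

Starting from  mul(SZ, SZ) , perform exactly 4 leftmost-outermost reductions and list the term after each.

Answer: after 4 steps: SZ

Reduction:
  start: mul(SZ, SZ)
  →1  add(SZ, mul(Z, SZ))
  →2  S(add(Z, mul(Z, SZ)))
  →3  S(mul(Z, SZ))
  →4  SZ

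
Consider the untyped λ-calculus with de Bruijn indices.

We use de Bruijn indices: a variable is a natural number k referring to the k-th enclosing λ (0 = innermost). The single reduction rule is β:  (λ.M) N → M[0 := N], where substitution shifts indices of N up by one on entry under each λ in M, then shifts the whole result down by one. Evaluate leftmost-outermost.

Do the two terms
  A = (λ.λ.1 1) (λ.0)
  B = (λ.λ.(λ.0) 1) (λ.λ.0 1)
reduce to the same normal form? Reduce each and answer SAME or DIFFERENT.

Answer: DIFFERENT — A ⇓ λ.λ.0, B ⇓ λ.λ.λ.0 1

Working:
Term A:
  start: (λ.λ.1 1) (λ.0)
  step 1: λ.(λ.0) (λ.0)
  step 2: λ.λ.0

Term B:
  start: (λ.λ.(λ.0) 1) (λ.λ.0 1)
  step 1: λ.(λ.0) (λ.λ.0 1)
  step 2: λ.λ.λ.0 1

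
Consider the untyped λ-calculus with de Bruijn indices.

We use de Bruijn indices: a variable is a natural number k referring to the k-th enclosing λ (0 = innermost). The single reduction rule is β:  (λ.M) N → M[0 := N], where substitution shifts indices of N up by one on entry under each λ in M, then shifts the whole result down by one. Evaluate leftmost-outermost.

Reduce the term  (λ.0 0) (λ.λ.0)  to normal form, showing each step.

Answer: normal form = λ.0  (in 2 steps)

Derivation:
  start: (λ.0 0) (λ.λ.0)
  [1] (λ.λ.0) (λ.λ.0)
  [2] λ.0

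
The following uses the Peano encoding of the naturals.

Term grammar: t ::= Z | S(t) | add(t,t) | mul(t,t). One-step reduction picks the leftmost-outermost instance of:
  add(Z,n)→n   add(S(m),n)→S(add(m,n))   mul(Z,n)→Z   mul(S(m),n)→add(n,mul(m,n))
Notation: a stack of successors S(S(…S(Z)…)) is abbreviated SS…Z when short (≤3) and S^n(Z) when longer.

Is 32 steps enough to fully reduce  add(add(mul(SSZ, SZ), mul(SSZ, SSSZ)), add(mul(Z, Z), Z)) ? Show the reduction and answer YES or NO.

Answer: YES — reaches normal form S^8(Z) in 32 ≤ 32 steps

Working:
  start: add(add(mul(SSZ, SZ), mul(SSZ, SSSZ)), add(mul(Z, Z), Z))
  [1] add(add(add(SZ, mul(SZ, SZ)), mul(SSZ, SSSZ)), add(mul(Z, Z), Z))
  [2] add(add(S(add(Z, mul(SZ, SZ))), mul(SSZ, SSSZ)), add(mul(Z, Z), Z))
  [3] add(S(add(add(Z, mul(SZ, SZ)), mul(SSZ, SSSZ))), add(mul(Z, Z), Z))
  [4] S(add(add(add(Z, mul(SZ, SZ)), mul(SSZ, SSSZ)), add(mul(Z, Z), Z)))
  [5] S(add(add(mul(SZ, SZ), mul(SSZ, SSSZ)), add(mul(Z, Z), Z)))
  [6] S(add(add(add(SZ, mul(Z, SZ)), mul(SSZ, SSSZ)), add(mul(Z, Z), Z)))
  [7] S(add(add(S(add(Z, mul(Z, SZ))), mul(SSZ, SSSZ)), add(mul(Z, Z), Z)))
  [8] S(add(S(add(add(Z, mul(Z, SZ)), mul(SSZ, SSSZ))), add(mul(Z, Z), Z)))
  [9] S(S(add(add(add(Z, mul(Z, SZ)), mul(SSZ, SSSZ)), add(mul(Z, Z), Z))))
  [10] S(S(add(add(mul(Z, SZ), mul(SSZ, SSSZ)), add(mul(Z, Z), Z))))
  [11] S(S(add(add(Z, mul(SSZ, SSSZ)), add(mul(Z, Z), Z))))
  [12] S(S(add(mul(SSZ, SSSZ), add(mul(Z, Z), Z))))
  [13] S(S(add(add(SSSZ, mul(SZ, SSSZ)), add(mul(Z, Z), Z))))
  [14] S(S(add(S(add(SSZ, mul(SZ, SSSZ))), add(mul(Z, Z), Z))))
  [15] S(S(S(add(add(SSZ, mul(SZ, SSSZ)), add(mul(Z, Z), Z)))))
  [16] S(S(S(add(S(add(SZ, mul(SZ, SSSZ))), add(mul(Z, Z), Z)))))
  [17] S(S(S(S(add(add(SZ, mul(SZ, SSSZ)), add(mul(Z, Z), Z))))))
  [18] S(S(S(S(add(S(add(Z, mul(SZ, SSSZ))), add(mul(Z, Z), Z))))))
  [19] S(S(S(S(S(add(add(Z, mul(SZ, SSSZ)), add(mul(Z, Z), Z)))))))
  [20] S(S(S(S(S(add(mul(SZ, SSSZ), add(mul(Z, Z), Z)))))))
  [21] S(S(S(S(S(add(add(SSSZ, mul(Z, SSSZ)), add(mul(Z, Z), Z)))))))
  [22] S(S(S(S(S(add(S(add(SSZ, mul(Z, SSSZ))), add(mul(Z, Z), Z)))))))
  [23] S(S(S(S(S(S(add(add(SSZ, mul(Z, SSSZ)), add(mul(Z, Z), Z))))))))
  [24] S(S(S(S(S(S(add(S(add(SZ, mul(Z, SSSZ))), add(mul(Z, Z), Z))))))))
  [25] S(S(S(S(S(S(S(add(add(SZ, mul(Z, SSSZ)), add(mul(Z, Z), Z)))))))))
  [26] S(S(S(S(S(S(S(add(S(add(Z, mul(Z, SSSZ))), add(mul(Z, Z), Z)))))))))
  [27] S(S(S(S(S(S(S(S(add(add(Z, mul(Z, SSSZ)), add(mul(Z, Z), Z))))))))))
  [28] S(S(S(S(S(S(S(S(add(mul(Z, SSSZ), add(mul(Z, Z), Z))))))))))
  [29] S(S(S(S(S(S(S(S(add(Z, add(mul(Z, Z), Z))))))))))
  [30] S(S(S(S(S(S(S(S(add(mul(Z, Z), Z)))))))))
  [31] S(S(S(S(S(S(S(S(add(Z, Z)))))))))
  [32] S^8(Z)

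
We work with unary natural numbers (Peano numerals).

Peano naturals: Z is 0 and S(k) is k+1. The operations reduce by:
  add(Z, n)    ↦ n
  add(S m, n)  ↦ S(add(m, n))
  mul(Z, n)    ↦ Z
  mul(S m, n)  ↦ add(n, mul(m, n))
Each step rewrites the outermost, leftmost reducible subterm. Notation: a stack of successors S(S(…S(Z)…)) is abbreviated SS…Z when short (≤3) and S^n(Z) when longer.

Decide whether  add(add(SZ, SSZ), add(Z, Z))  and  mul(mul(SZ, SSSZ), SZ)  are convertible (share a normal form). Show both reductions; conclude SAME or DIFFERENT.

Answer: SAME — A ⇓ SSSZ, B ⇓ SSSZ

Reduction:
Term A:
  start: add(add(SZ, SSZ), add(Z, Z))
  step 1: add(S(add(Z, SSZ)), add(Z, Z))
  step 2: S(add(add(Z, SSZ), add(Z, Z)))
  step 3: S(add(SSZ, add(Z, Z)))
  step 4: S(S(add(SZ, add(Z, Z))))
  step 5: S(S(S(add(Z, add(Z, Z)))))
  step 6: S(S(S(add(Z, Z))))
  step 7: SSSZ

Term B:
  start: mul(mul(SZ, SSSZ), SZ)
  step 1: mul(add(SSSZ, mul(Z, SSSZ)), SZ)
  step 2: mul(S(add(SSZ, mul(Z, SSSZ))), SZ)
  step 3: add(SZ, mul(add(SSZ, mul(Z, SSSZ)), SZ))
  step 4: S(add(Z, mul(add(SSZ, mul(Z, SSSZ)), SZ)))
  step 5: S(mul(add(SSZ, mul(Z, SSSZ)), SZ))
  step 6: S(mul(S(add(SZ, mul(Z, SSSZ))), SZ))
  step 7: S(add(SZ, mul(add(SZ, mul(Z, SSSZ)), SZ)))
  step 8: S(S(add(Z, mul(add(SZ, mul(Z, SSSZ)), SZ))))
  step 9: S(S(mul(add(SZ, mul(Z, SSSZ)), SZ)))
  step 10: S(S(mul(S(add(Z, mul(Z, SSSZ))), SZ)))
  step 11: S(S(add(SZ, mul(add(Z, mul(Z, SSSZ)), SZ))))
  step 12: S(S(S(add(Z, mul(add(Z, mul(Z, SSSZ)), SZ)))))
  step 13: S(S(S(mul(add(Z, mul(Z, SSSZ)), SZ))))
  step 14: S(S(S(mul(mul(Z, SSSZ), SZ))))
  step 15: S(S(S(mul(Z, SZ))))
  step 16: SSSZ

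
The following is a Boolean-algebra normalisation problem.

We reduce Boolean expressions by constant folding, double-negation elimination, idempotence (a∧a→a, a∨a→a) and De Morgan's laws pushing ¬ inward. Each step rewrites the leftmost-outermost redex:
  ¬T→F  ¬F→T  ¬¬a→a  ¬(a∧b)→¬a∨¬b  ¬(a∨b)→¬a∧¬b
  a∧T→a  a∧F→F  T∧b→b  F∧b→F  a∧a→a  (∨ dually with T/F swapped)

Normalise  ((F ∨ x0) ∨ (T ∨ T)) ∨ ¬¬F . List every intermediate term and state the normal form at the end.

  start: ((F ∨ x0) ∨ (T ∨ T)) ∨ ¬¬F
  [1] (x0 ∨ (T ∨ T)) ∨ ¬¬F
  [2] (x0 ∨ T) ∨ ¬¬F
  [3] T ∨ ¬¬F
  [4] T

Answer: normal form = T  (in 4 steps)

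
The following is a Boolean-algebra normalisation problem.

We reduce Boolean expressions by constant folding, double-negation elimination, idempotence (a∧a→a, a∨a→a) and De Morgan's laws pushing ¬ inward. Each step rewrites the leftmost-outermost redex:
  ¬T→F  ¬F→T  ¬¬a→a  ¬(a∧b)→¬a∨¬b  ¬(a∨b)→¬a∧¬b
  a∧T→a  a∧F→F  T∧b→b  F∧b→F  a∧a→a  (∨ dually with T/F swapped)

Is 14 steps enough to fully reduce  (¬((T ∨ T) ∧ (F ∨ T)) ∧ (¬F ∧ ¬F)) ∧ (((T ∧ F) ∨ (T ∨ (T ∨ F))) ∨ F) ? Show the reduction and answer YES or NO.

  start: (¬((T ∨ T) ∧ (F ∨ T)) ∧ (¬F ∧ ¬F)) ∧ (((T ∧ F) ∨ (T ∨ (T ∨ F))) ∨ F)
  step 1: ((¬(T ∨ T) ∨ ¬(F ∨ T)) ∧ (¬F ∧ ¬F)) ∧ (((T ∧ F) ∨ (T ∨ (T ∨ F))) ∨ F)
  step 2: (((¬T ∧ ¬T) ∨ ¬(F ∨ T)) ∧ (¬F ∧ ¬F)) ∧ (((T ∧ F) ∨ (T ∨ (T ∨ F))) ∨ F)
  step 3: ((¬T ∨ ¬(F ∨ T)) ∧ (¬F ∧ ¬F)) ∧ (((T ∧ F) ∨ (T ∨ (T ∨ F))) ∨ F)
  step 4: ((F ∨ ¬(F ∨ T)) ∧ (¬F ∧ ¬F)) ∧ (((T ∧ F) ∨ (T ∨ (T ∨ F))) ∨ F)
  step 5: (¬(F ∨ T) ∧ (¬F ∧ ¬F)) ∧ (((T ∧ F) ∨ (T ∨ (T ∨ F))) ∨ F)
  step 6: ((¬F ∧ ¬T) ∧ (¬F ∧ ¬F)) ∧ (((T ∧ F) ∨ (T ∨ (T ∨ F))) ∨ F)
  step 7: ((T ∧ ¬T) ∧ (¬F ∧ ¬F)) ∧ (((T ∧ F) ∨ (T ∨ (T ∨ F))) ∨ F)
  step 8: (¬T ∧ (¬F ∧ ¬F)) ∧ (((T ∧ F) ∨ (T ∨ (T ∨ F))) ∨ F)
  step 9: (F ∧ (¬F ∧ ¬F)) ∧ (((T ∧ F) ∨ (T ∨ (T ∨ F))) ∨ F)
  step 10: F ∧ (((T ∧ F) ∨ (T ∨ (T ∨ F))) ∨ F)
  step 11: F

Answer: YES — reaches normal form F in 11 ≤ 14 steps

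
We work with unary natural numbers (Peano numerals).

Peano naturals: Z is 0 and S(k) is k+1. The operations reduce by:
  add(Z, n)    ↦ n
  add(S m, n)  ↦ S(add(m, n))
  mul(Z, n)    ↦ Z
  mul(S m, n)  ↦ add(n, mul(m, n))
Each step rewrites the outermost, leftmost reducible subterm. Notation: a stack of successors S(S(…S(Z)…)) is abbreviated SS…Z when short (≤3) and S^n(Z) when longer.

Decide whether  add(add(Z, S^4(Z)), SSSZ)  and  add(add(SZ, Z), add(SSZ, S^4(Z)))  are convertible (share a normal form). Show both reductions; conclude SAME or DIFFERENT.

Answer: SAME — A ⇓ S^7(Z), B ⇓ S^7(Z)

Derivation:
Term A:
  start: add(add(Z, S^4(Z)), SSSZ)
  [1] add(S^4(Z), SSSZ)
  [2] S(add(SSSZ, SSSZ))
  [3] S(S(add(SSZ, SSSZ)))
  [4] S(S(S(add(SZ, SSSZ))))
  [5] S(S(S(S(add(Z, SSSZ)))))
  [6] S^7(Z)

Term B:
  start: add(add(SZ, Z), add(SSZ, S^4(Z)))
  [1] add(S(add(Z, Z)), add(SSZ, S^4(Z)))
  [2] S(add(add(Z, Z), add(SSZ, S^4(Z))))
  [3] S(add(Z, add(SSZ, S^4(Z))))
  [4] S(add(SSZ, S^4(Z)))
  [5] S(S(add(SZ, S^4(Z))))
  [6] S(S(S(add(Z, S^4(Z)))))
  [7] S^7(Z)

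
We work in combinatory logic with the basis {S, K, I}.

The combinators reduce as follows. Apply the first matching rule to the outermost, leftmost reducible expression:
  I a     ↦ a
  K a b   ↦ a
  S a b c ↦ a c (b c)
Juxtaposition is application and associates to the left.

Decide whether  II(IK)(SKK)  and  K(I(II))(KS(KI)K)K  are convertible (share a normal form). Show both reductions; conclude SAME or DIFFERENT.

Term A:
  start: II(IK)(SKK)
  [1] I(IK)(SKK)
  [2] IK(SKK)
  [3] K(SKK)

Term B:
  start: K(I(II))(KS(KI)K)K
  [1] I(II)K
  [2] IIK
  [3] IK
  [4] K

Answer: DIFFERENT — A ⇓ K(SKK), B ⇓ K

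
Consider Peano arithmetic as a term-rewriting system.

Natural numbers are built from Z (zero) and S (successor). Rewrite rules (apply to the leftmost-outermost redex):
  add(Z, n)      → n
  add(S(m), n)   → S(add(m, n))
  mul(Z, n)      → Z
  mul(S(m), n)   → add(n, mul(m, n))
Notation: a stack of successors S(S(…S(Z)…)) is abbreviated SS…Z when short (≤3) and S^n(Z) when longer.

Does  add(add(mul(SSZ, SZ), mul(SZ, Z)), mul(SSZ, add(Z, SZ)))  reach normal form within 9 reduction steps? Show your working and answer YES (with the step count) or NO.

Answer: NO — after 9 steps the term is S(S(add(add(add(Z, mul(Z, SZ)), mul(SZ, Z)), mul(SSZ, add(Z, SZ))))), not yet normal

Reduction:
  start: add(add(mul(SSZ, SZ), mul(SZ, Z)), mul(SSZ, add(Z, SZ)))
  [1] add(add(add(SZ, mul(SZ, SZ)), mul(SZ, Z)), mul(SSZ, add(Z, SZ)))
  [2] add(add(S(add(Z, mul(SZ, SZ))), mul(SZ, Z)), mul(SSZ, add(Z, SZ)))
  [3] add(S(add(add(Z, mul(SZ, SZ)), mul(SZ, Z))), mul(SSZ, add(Z, SZ)))
  [4] S(add(add(add(Z, mul(SZ, SZ)), mul(SZ, Z)), mul(SSZ, add(Z, SZ))))
  [5] S(add(add(mul(SZ, SZ), mul(SZ, Z)), mul(SSZ, add(Z, SZ))))
  [6] S(add(add(add(SZ, mul(Z, SZ)), mul(SZ, Z)), mul(SSZ, add(Z, SZ))))
  [7] S(add(add(S(add(Z, mul(Z, SZ))), mul(SZ, Z)), mul(SSZ, add(Z, SZ))))
  [8] S(add(S(add(add(Z, mul(Z, SZ)), mul(SZ, Z))), mul(SSZ, add(Z, SZ))))
  [9] S(S(add(add(add(Z, mul(Z, SZ)), mul(SZ, Z)), mul(SSZ, add(Z, SZ)))))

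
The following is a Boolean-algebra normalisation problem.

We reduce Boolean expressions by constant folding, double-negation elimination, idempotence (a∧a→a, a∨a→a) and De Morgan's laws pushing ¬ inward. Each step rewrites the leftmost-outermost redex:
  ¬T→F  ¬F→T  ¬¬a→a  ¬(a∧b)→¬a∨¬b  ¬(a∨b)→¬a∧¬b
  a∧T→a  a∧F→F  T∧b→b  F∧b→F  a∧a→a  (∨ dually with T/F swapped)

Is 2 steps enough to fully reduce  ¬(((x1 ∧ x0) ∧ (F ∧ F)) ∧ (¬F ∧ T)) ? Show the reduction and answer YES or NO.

Answer: NO — after 2 steps the term is (¬(x1 ∧ x0) ∨ ¬(F ∧ F)) ∨ ¬(¬F ∧ T), not yet normal

Derivation:
  start: ¬(((x1 ∧ x0) ∧ (F ∧ F)) ∧ (¬F ∧ T))
  step 1: ¬((x1 ∧ x0) ∧ (F ∧ F)) ∨ ¬(¬F ∧ T)
  step 2: (¬(x1 ∧ x0) ∨ ¬(F ∧ F)) ∨ ¬(¬F ∧ T)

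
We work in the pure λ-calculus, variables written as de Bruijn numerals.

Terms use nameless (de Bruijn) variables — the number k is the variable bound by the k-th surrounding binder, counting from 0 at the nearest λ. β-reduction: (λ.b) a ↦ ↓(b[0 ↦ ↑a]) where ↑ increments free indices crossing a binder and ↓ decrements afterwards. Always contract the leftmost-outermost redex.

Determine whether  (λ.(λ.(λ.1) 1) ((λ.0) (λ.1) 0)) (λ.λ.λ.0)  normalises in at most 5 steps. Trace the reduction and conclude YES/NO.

  start: (λ.(λ.(λ.1) 1) ((λ.0) (λ.1) 0)) (λ.λ.λ.0)
  step 1: (λ.(λ.1) (λ.λ.λ.0)) ((λ.0) (λ.λ.λ.λ.0) (λ.λ.λ.0))
  step 2: (λ.(λ.0) (λ.λ.λ.λ.0) (λ.λ.λ.0)) (λ.λ.λ.0)
  step 3: (λ.0) (λ.λ.λ.λ.0) (λ.λ.λ.0)
  step 4: (λ.λ.λ.λ.0) (λ.λ.λ.0)
  step 5: λ.λ.λ.0

Answer: YES — reaches normal form λ.λ.λ.0 in 5 ≤ 5 steps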